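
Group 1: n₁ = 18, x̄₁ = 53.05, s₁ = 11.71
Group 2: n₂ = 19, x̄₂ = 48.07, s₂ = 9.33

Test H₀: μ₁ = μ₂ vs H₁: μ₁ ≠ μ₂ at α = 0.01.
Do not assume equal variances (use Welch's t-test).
Welch's two-sample t-test:
H₀: μ₁ = μ₂
H₁: μ₁ ≠ μ₂
s₁²/n₁ = 11.71²/18 = 7.6180,  s₂²/n₂ = 9.33²/19 = 4.5815
SE = √(s₁²/n₁ + s₂²/n₂) = √(7.6180 + 4.5815) = 3.4928
df (Welch-Satterthwaite) = (s₁²/n₁ + s₂²/n₂)² / [(s₁²/n₁)²/(n₁-1) + (s₂²/n₂)²/(n₂-1)] ≈ 32.50
t = (x̄₁ - x̄₂) / SE = (53.05 - 48.07) / 3.4928 = 4.98 / 3.4928 = 1.426
p-value = 0.1635

Since p-value > α = 0.01, we fail to reject H₀.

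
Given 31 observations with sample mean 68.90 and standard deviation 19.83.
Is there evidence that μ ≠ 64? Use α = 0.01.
One-sample t-test:
H₀: μ = 64
H₁: μ ≠ 64
df = n - 1 = 30
t = (x̄ - μ₀) / (s/√n) = (68.90 - 64) / (19.83/√31) = 1.376
p-value = 0.1791

Since p-value > α = 0.01, we fail to reject H₀.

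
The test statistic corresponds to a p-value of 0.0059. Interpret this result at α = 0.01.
Since p = 0.0059 < α = 0.01, reject H₀.
There is sufficient evidence to reject the null hypothesis; the result is statistically significant at the 0.01 level.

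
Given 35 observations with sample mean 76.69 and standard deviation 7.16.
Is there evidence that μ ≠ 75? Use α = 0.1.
One-sample t-test:
H₀: μ = 75
H₁: μ ≠ 75
df = n - 1 = 34
t = (x̄ - μ₀) / (s/√n) = (76.69 - 75) / (7.16/√35) = 1.396
p-value = 0.1716

Since p-value > α = 0.1, we fail to reject H₀.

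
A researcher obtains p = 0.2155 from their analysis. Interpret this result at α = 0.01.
Since p = 0.2155 > α = 0.01, fail to reject H₀.
There is insufficient evidence to reject the null hypothesis; the result is not statistically significant at the 0.01 level.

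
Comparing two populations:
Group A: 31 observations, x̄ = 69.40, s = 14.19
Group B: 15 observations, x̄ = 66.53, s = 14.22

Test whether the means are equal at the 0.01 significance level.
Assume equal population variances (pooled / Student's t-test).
Student's two-sample t-test (equal variances):
H₀: μ₁ = μ₂
H₁: μ₁ ≠ μ₂
df = n₁ + n₂ - 2 = 44
Pooled variance s_p² = [(n₁-1)s₁² + (n₂-1)s₂²] / (n₁ + n₂ - 2) = [(30)(14.19²) + (14)(14.22²)] / 44 = 201.6273
SE = √(s_p²(1/n₁ + 1/n₂)) = √(201.6273 × (1/31 + 1/15)) = 4.4661
t = (x̄₁ - x̄₂) / SE = (69.40 - 66.53) / 4.4661 = 2.87 / 4.4661 = 0.643
p-value = 0.5238

Since p-value > α = 0.01, we fail to reject H₀.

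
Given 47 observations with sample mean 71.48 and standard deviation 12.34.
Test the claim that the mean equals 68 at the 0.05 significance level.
One-sample t-test:
H₀: μ = 68
H₁: μ ≠ 68
df = n - 1 = 46
t = (x̄ - μ₀) / (s/√n) = (71.48 - 68) / (12.34/√47) = 1.933
p-value = 0.0594

Since p-value > α = 0.05, we fail to reject H₀.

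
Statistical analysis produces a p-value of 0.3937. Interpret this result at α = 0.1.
Since p = 0.3937 > α = 0.1, fail to reject H₀.
There is insufficient evidence to reject the null hypothesis; the result is not statistically significant at the 0.1 level.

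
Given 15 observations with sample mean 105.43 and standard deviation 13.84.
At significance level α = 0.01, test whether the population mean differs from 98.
One-sample t-test:
H₀: μ = 98
H₁: μ ≠ 98
df = n - 1 = 14
t = (x̄ - μ₀) / (s/√n) = (105.43 - 98) / (13.84/√15) = 2.079
p-value = 0.0565

Since p-value > α = 0.01, we fail to reject H₀.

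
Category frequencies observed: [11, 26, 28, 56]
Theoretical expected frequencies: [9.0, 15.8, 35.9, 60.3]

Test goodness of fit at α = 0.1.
Chi-square goodness of fit test:
H₀: observed counts match expected distribution
H₁: observed counts differ from expected distribution
df = k - 1 = 3
χ² = Σ(O - E)²/E
   = (11 - 9.0)²/9.0 + (26 - 15.8)²/15.8 + (28 - 35.9)²/35.9 + (56 - 60.3)²/60.3
   = 0.444 + 6.585 + 1.738 + 0.307
   = 9.07
p-value = 0.0283

Since p-value < α = 0.1, we reject H₀.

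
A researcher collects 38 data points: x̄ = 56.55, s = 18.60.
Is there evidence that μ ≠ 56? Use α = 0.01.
One-sample t-test:
H₀: μ = 56
H₁: μ ≠ 56
df = n - 1 = 37
t = (x̄ - μ₀) / (s/√n) = (56.55 - 56) / (18.60/√38) = 0.182
p-value = 0.8564

Since p-value > α = 0.01, we fail to reject H₀.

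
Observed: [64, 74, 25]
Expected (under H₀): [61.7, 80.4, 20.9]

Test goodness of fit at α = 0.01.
Chi-square goodness of fit test:
H₀: observed counts match expected distribution
H₁: observed counts differ from expected distribution
df = k - 1 = 2
χ² = Σ(O - E)²/E
   = (64 - 61.7)²/61.7 + (74 - 80.4)²/80.4 + (25 - 20.9)²/20.9
   = 0.086 + 0.509 + 0.804
   = 1.40
p-value = 0.4967

Since p-value > α = 0.01, we fail to reject H₀.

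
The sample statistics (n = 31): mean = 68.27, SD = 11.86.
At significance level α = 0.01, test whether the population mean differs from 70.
One-sample t-test:
H₀: μ = 70
H₁: μ ≠ 70
df = n - 1 = 30
t = (x̄ - μ₀) / (s/√n) = (68.27 - 70) / (11.86/√31) = -0.812
p-value = 0.4231

Since p-value > α = 0.01, we fail to reject H₀.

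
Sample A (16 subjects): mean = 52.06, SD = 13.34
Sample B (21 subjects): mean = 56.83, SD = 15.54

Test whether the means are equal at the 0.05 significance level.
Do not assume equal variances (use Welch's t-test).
Welch's two-sample t-test:
H₀: μ₁ = μ₂
H₁: μ₁ ≠ μ₂
s₁²/n₁ = 13.34²/16 = 11.1222,  s₂²/n₂ = 15.54²/21 = 11.4996
SE = √(s₁²/n₁ + s₂²/n₂) = √(11.1222 + 11.4996) = 4.7562
df (Welch-Satterthwaite) = (s₁²/n₁ + s₂²/n₂)² / [(s₁²/n₁)²/(n₁-1) + (s₂²/n₂)²/(n₂-1)] ≈ 34.44
t = (x̄₁ - x̄₂) / SE = (52.06 - 56.83) / 4.7562 = -4.77 / 4.7562 = -1.003
p-value = 0.3229

Since p-value > α = 0.05, we fail to reject H₀.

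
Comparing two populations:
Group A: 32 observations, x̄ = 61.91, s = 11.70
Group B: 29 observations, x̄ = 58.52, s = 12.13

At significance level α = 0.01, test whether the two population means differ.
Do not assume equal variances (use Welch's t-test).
Welch's two-sample t-test:
H₀: μ₁ = μ₂
H₁: μ₁ ≠ μ₂
s₁²/n₁ = 11.70²/32 = 4.2778,  s₂²/n₂ = 12.13²/29 = 5.0737
SE = √(s₁²/n₁ + s₂²/n₂) = √(4.2778 + 5.0737) = 3.0580
df (Welch-Satterthwaite) = (s₁²/n₁ + s₂²/n₂)² / [(s₁²/n₁)²/(n₁-1) + (s₂²/n₂)²/(n₂-1)] ≈ 57.93
t = (x̄₁ - x̄₂) / SE = (61.91 - 58.52) / 3.0580 = 3.39 / 3.0580 = 1.109
p-value = 0.2722

Since p-value > α = 0.01, we fail to reject H₀.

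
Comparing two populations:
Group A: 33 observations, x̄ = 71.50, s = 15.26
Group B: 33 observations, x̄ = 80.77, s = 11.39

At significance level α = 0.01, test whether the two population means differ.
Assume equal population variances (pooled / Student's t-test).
Student's two-sample t-test (equal variances):
H₀: μ₁ = μ₂
H₁: μ₁ ≠ μ₂
df = n₁ + n₂ - 2 = 64
Pooled variance s_p² = [(n₁-1)s₁² + (n₂-1)s₂²] / (n₁ + n₂ - 2) = [(32)(15.26²) + (32)(11.39²)] / 64 = 181.2998
SE = √(s_p²(1/n₁ + 1/n₂)) = √(181.2998 × (1/33 + 1/33)) = 3.3148
t = (x̄₁ - x̄₂) / SE = (71.50 - 80.77) / 3.3148 = -9.27 / 3.3148 = -2.797
p-value = 0.0068

Since p-value < α = 0.01, we reject H₀.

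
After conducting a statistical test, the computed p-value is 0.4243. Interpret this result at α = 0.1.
Since p = 0.4243 > α = 0.1, fail to reject H₀.
There is insufficient evidence to reject the null hypothesis; the result is not statistically significant at the 0.1 level.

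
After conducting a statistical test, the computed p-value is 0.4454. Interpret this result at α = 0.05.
Since p = 0.4454 > α = 0.05, fail to reject H₀.
There is insufficient evidence to reject the null hypothesis; the result is not statistically significant at the 0.05 level.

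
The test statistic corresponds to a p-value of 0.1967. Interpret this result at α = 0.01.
Since p = 0.1967 > α = 0.01, fail to reject H₀.
There is insufficient evidence to reject the null hypothesis; the result is not statistically significant at the 0.01 level.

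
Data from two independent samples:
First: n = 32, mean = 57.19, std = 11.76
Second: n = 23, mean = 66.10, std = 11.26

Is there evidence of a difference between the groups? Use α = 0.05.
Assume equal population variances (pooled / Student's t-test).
Student's two-sample t-test (equal variances):
H₀: μ₁ = μ₂
H₁: μ₁ ≠ μ₂
df = n₁ + n₂ - 2 = 53
Pooled variance s_p² = [(n₁-1)s₁² + (n₂-1)s₂²] / (n₁ + n₂ - 2) = [(31)(11.76²) + (22)(11.26²)] / 53 = 133.5199
SE = √(s_p²(1/n₁ + 1/n₂)) = √(133.5199 × (1/32 + 1/23)) = 3.1588
t = (x̄₁ - x̄₂) / SE = (57.19 - 66.10) / 3.1588 = -8.91 / 3.1588 = -2.821
p-value = 0.0067

Since p-value < α = 0.05, we reject H₀.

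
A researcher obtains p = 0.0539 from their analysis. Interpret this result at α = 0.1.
Since p = 0.0539 < α = 0.1, reject H₀.
There is sufficient evidence to reject the null hypothesis; the result is statistically significant at the 0.1 level.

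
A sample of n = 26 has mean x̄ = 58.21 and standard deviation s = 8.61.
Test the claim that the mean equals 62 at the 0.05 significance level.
One-sample t-test:
H₀: μ = 62
H₁: μ ≠ 62
df = n - 1 = 25
t = (x̄ - μ₀) / (s/√n) = (58.21 - 62) / (8.61/√26) = -2.245
p-value = 0.0339

Since p-value < α = 0.05, we reject H₀.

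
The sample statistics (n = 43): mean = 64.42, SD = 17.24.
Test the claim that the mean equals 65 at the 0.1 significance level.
One-sample t-test:
H₀: μ = 65
H₁: μ ≠ 65
df = n - 1 = 42
t = (x̄ - μ₀) / (s/√n) = (64.42 - 65) / (17.24/√43) = -0.221
p-value = 0.8265

Since p-value > α = 0.1, we fail to reject H₀.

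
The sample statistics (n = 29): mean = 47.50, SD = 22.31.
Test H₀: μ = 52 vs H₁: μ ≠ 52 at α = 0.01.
One-sample t-test:
H₀: μ = 52
H₁: μ ≠ 52
df = n - 1 = 28
t = (x̄ - μ₀) / (s/√n) = (47.50 - 52) / (22.31/√29) = -1.086
p-value = 0.2867

Since p-value > α = 0.01, we fail to reject H₀.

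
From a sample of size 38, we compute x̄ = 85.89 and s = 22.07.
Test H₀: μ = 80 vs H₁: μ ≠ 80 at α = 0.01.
One-sample t-test:
H₀: μ = 80
H₁: μ ≠ 80
df = n - 1 = 37
t = (x̄ - μ₀) / (s/√n) = (85.89 - 80) / (22.07/√38) = 1.645
p-value = 0.1084

Since p-value > α = 0.01, we fail to reject H₀.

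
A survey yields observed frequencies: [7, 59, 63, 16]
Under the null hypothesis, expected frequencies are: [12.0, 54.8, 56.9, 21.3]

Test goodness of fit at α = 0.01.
Chi-square goodness of fit test:
H₀: observed counts match expected distribution
H₁: observed counts differ from expected distribution
df = k - 1 = 3
χ² = Σ(O - E)²/E
   = (7 - 12.0)²/12.0 + (59 - 54.8)²/54.8 + (63 - 56.9)²/56.9 + (16 - 21.3)²/21.3
   = 2.083 + 0.322 + 0.654 + 1.319
   = 4.38
p-value = 0.2234

Since p-value > α = 0.01, we fail to reject H₀.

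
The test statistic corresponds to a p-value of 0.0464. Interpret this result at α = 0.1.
Since p = 0.0464 < α = 0.1, reject H₀.
There is sufficient evidence to reject the null hypothesis; the result is statistically significant at the 0.1 level.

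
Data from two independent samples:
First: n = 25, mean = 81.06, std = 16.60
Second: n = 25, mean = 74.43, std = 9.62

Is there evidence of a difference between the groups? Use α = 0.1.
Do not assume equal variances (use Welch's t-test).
Welch's two-sample t-test:
H₀: μ₁ = μ₂
H₁: μ₁ ≠ μ₂
s₁²/n₁ = 16.60²/25 = 11.0224,  s₂²/n₂ = 9.62²/25 = 3.7018
SE = √(s₁²/n₁ + s₂²/n₂) = √(11.0224 + 3.7018) = 3.8372
df (Welch-Satterthwaite) = (s₁²/n₁ + s₂²/n₂)² / [(s₁²/n₁)²/(n₁-1) + (s₂²/n₂)²/(n₂-1)] ≈ 38.49
t = (x̄₁ - x̄₂) / SE = (81.06 - 74.43) / 3.8372 = 6.63 / 3.8372 = 1.728
p-value = 0.0920

Since p-value < α = 0.1, we reject H₀.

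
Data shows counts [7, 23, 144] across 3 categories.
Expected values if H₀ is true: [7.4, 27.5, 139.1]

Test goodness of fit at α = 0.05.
Chi-square goodness of fit test:
H₀: observed counts match expected distribution
H₁: observed counts differ from expected distribution
df = k - 1 = 2
χ² = Σ(O - E)²/E
   = (7 - 7.4)²/7.4 + (23 - 27.5)²/27.5 + (144 - 139.1)²/139.1
   = 0.022 + 0.736 + 0.173
   = 0.93
p-value = 0.6279

Since p-value > α = 0.05, we fail to reject H₀.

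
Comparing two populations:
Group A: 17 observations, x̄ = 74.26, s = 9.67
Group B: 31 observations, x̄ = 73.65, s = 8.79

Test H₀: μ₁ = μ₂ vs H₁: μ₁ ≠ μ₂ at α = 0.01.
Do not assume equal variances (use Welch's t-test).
Welch's two-sample t-test:
H₀: μ₁ = μ₂
H₁: μ₁ ≠ μ₂
s₁²/n₁ = 9.67²/17 = 5.5005,  s₂²/n₂ = 8.79²/31 = 2.4924
SE = √(s₁²/n₁ + s₂²/n₂) = √(5.5005 + 2.4924) = 2.8272
df (Welch-Satterthwaite) = (s₁²/n₁ + s₂²/n₂)² / [(s₁²/n₁)²/(n₁-1) + (s₂²/n₂)²/(n₂-1)] ≈ 30.45
t = (x̄₁ - x̄₂) / SE = (74.26 - 73.65) / 2.8272 = 0.61 / 2.8272 = 0.216
p-value = 0.8306

Since p-value > α = 0.01, we fail to reject H₀.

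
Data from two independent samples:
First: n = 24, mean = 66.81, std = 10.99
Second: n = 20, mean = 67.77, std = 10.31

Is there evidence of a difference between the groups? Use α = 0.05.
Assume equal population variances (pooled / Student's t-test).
Student's two-sample t-test (equal variances):
H₀: μ₁ = μ₂
H₁: μ₁ ≠ μ₂
df = n₁ + n₂ - 2 = 42
Pooled variance s_p² = [(n₁-1)s₁² + (n₂-1)s₂²] / (n₁ + n₂ - 2) = [(23)(10.99²) + (19)(10.31²)] / 42 = 114.2278
SE = √(s_p²(1/n₁ + 1/n₂)) = √(114.2278 × (1/24 + 1/20)) = 3.2359
t = (x̄₁ - x̄₂) / SE = (66.81 - 67.77) / 3.2359 = -0.96 / 3.2359 = -0.297
p-value = 0.7682

Since p-value > α = 0.05, we fail to reject H₀.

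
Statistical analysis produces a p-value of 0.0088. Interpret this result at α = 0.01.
Since p = 0.0088 < α = 0.01, reject H₀.
There is sufficient evidence to reject the null hypothesis; the result is statistically significant at the 0.01 level.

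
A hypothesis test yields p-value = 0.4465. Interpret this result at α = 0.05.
Since p = 0.4465 > α = 0.05, fail to reject H₀.
There is insufficient evidence to reject the null hypothesis; the result is not statistically significant at the 0.05 level.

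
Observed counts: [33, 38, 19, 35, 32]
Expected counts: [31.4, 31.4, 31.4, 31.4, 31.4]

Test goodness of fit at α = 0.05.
Chi-square goodness of fit test:
H₀: observed counts match expected distribution
H₁: observed counts differ from expected distribution
df = k - 1 = 4
χ² = Σ(O - E)²/E
   = (33 - 31.4)²/31.4 + (38 - 31.4)²/31.4 + (19 - 31.4)²/31.4 + (35 - 31.4)²/31.4 + (32 - 31.4)²/31.4
   = 0.082 + 1.387 + 4.897 + 0.413 + 0.011
   = 6.79
p-value = 0.1474

Since p-value > α = 0.05, we fail to reject H₀.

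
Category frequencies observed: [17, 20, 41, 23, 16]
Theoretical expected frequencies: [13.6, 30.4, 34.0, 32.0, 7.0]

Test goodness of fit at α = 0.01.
Chi-square goodness of fit test:
H₀: observed counts match expected distribution
H₁: observed counts differ from expected distribution
df = k - 1 = 4
χ² = Σ(O - E)²/E
   = (17 - 13.6)²/13.6 + (20 - 30.4)²/30.4 + (41 - 34.0)²/34.0 + (23 - 32.0)²/32.0 + (16 - 7.0)²/7.0
   = 0.850 + 3.558 + 1.441 + 2.531 + 11.571
   = 19.95
p-value = 0.0005

Since p-value < α = 0.01, we reject H₀.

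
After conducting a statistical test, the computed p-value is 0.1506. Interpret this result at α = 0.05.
Since p = 0.1506 > α = 0.05, fail to reject H₀.
There is insufficient evidence to reject the null hypothesis; the result is not statistically significant at the 0.05 level.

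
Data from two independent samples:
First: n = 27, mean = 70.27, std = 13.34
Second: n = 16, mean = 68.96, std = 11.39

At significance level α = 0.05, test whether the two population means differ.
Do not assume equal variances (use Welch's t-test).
Welch's two-sample t-test:
H₀: μ₁ = μ₂
H₁: μ₁ ≠ μ₂
s₁²/n₁ = 13.34²/27 = 6.5909,  s₂²/n₂ = 11.39²/16 = 8.1083
SE = √(s₁²/n₁ + s₂²/n₂) = √(6.5909 + 8.1083) = 3.8340
df (Welch-Satterthwaite) = (s₁²/n₁ + s₂²/n₂)² / [(s₁²/n₁)²/(n₁-1) + (s₂²/n₂)²/(n₂-1)] ≈ 35.69
t = (x̄₁ - x̄₂) / SE = (70.27 - 68.96) / 3.8340 = 1.31 / 3.8340 = 0.342
p-value = 0.7346

Since p-value > α = 0.05, we fail to reject H₀.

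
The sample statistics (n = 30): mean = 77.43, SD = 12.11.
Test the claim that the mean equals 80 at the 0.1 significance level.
One-sample t-test:
H₀: μ = 80
H₁: μ ≠ 80
df = n - 1 = 29
t = (x̄ - μ₀) / (s/√n) = (77.43 - 80) / (12.11/√30) = -1.162
p-value = 0.2546

Since p-value > α = 0.1, we fail to reject H₀.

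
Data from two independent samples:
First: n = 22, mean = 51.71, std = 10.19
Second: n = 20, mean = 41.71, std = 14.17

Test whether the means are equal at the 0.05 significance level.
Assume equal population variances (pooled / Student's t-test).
Student's two-sample t-test (equal variances):
H₀: μ₁ = μ₂
H₁: μ₁ ≠ μ₂
df = n₁ + n₂ - 2 = 40
Pooled variance s_p² = [(n₁-1)s₁² + (n₂-1)s₂²] / (n₁ + n₂ - 2) = [(21)(10.19²) + (19)(14.17²)] / 40 = 149.8887
SE = √(s_p²(1/n₁ + 1/n₂)) = √(149.8887 × (1/22 + 1/20)) = 3.7825
t = (x̄₁ - x̄₂) / SE = (51.71 - 41.71) / 3.7825 = 10.00 / 3.7825 = 2.644
p-value = 0.0117

Since p-value < α = 0.05, we reject H₀.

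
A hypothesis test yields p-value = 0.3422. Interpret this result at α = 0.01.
Since p = 0.3422 > α = 0.01, fail to reject H₀.
There is insufficient evidence to reject the null hypothesis; the result is not statistically significant at the 0.01 level.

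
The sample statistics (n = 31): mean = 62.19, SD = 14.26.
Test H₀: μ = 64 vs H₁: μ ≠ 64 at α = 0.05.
One-sample t-test:
H₀: μ = 64
H₁: μ ≠ 64
df = n - 1 = 30
t = (x̄ - μ₀) / (s/√n) = (62.19 - 64) / (14.26/√31) = -0.707
p-value = 0.4852

Since p-value > α = 0.05, we fail to reject H₀.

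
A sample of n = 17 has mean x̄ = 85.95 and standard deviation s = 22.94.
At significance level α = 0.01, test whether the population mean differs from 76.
One-sample t-test:
H₀: μ = 76
H₁: μ ≠ 76
df = n - 1 = 16
t = (x̄ - μ₀) / (s/√n) = (85.95 - 76) / (22.94/√17) = 1.788
p-value = 0.0927

Since p-value > α = 0.01, we fail to reject H₀.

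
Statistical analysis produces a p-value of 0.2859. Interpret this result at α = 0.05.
Since p = 0.2859 > α = 0.05, fail to reject H₀.
There is insufficient evidence to reject the null hypothesis; the result is not statistically significant at the 0.05 level.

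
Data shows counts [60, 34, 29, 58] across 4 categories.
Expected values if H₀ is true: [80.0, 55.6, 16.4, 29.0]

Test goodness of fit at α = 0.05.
Chi-square goodness of fit test:
H₀: observed counts match expected distribution
H₁: observed counts differ from expected distribution
df = k - 1 = 3
χ² = Σ(O - E)²/E
   = (60 - 80.0)²/80.0 + (34 - 55.6)²/55.6 + (29 - 16.4)²/16.4 + (58 - 29.0)²/29.0
   = 5.000 + 8.391 + 9.680 + 29.000
   = 52.07
p-value < 0.0001

Since p-value < α = 0.05, we reject H₀.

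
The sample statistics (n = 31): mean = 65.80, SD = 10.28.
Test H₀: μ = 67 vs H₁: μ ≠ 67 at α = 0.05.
One-sample t-test:
H₀: μ = 67
H₁: μ ≠ 67
df = n - 1 = 30
t = (x̄ - μ₀) / (s/√n) = (65.80 - 67) / (10.28/√31) = -0.650
p-value = 0.5207

Since p-value > α = 0.05, we fail to reject H₀.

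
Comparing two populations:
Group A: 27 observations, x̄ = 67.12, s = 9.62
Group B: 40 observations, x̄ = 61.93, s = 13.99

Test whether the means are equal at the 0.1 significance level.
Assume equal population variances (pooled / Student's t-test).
Student's two-sample t-test (equal variances):
H₀: μ₁ = μ₂
H₁: μ₁ ≠ μ₂
df = n₁ + n₂ - 2 = 65
Pooled variance s_p² = [(n₁-1)s₁² + (n₂-1)s₂²] / (n₁ + n₂ - 2) = [(26)(9.62²) + (39)(13.99²)] / 65 = 154.4498
SE = √(s_p²(1/n₁ + 1/n₂)) = √(154.4498 × (1/27 + 1/40)) = 3.0954
t = (x̄₁ - x̄₂) / SE = (67.12 - 61.93) / 3.0954 = 5.19 / 3.0954 = 1.677
p-value = 0.0984

Since p-value < α = 0.1, we reject H₀.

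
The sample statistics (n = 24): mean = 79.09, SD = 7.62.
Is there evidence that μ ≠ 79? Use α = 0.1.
One-sample t-test:
H₀: μ = 79
H₁: μ ≠ 79
df = n - 1 = 23
t = (x̄ - μ₀) / (s/√n) = (79.09 - 79) / (7.62/√24) = 0.058
p-value = 0.9544

Since p-value > α = 0.1, we fail to reject H₀.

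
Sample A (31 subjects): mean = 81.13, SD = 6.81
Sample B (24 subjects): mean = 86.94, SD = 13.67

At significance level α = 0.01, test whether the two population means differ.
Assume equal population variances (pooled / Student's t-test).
Student's two-sample t-test (equal variances):
H₀: μ₁ = μ₂
H₁: μ₁ ≠ μ₂
df = n₁ + n₂ - 2 = 53
Pooled variance s_p² = [(n₁-1)s₁² + (n₂-1)s₂²] / (n₁ + n₂ - 2) = [(30)(6.81²) + (23)(13.67²)] / 53 = 107.3447
SE = √(s_p²(1/n₁ + 1/n₂)) = √(107.3447 × (1/31 + 1/24)) = 2.8170
t = (x̄₁ - x̄₂) / SE = (81.13 - 86.94) / 2.8170 = -5.81 / 2.8170 = -2.062
p-value = 0.0441

Since p-value > α = 0.01, we fail to reject H₀.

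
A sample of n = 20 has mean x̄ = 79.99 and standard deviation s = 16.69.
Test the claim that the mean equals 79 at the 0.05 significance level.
One-sample t-test:
H₀: μ = 79
H₁: μ ≠ 79
df = n - 1 = 19
t = (x̄ - μ₀) / (s/√n) = (79.99 - 79) / (16.69/√20) = 0.265
p-value = 0.7937

Since p-value > α = 0.05, we fail to reject H₀.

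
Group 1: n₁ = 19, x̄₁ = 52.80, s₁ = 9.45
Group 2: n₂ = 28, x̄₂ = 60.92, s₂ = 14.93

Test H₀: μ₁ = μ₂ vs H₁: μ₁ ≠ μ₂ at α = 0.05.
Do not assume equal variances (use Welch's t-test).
Welch's two-sample t-test:
H₀: μ₁ = μ₂
H₁: μ₁ ≠ μ₂
s₁²/n₁ = 9.45²/19 = 4.7001,  s₂²/n₂ = 14.93²/28 = 7.9609
SE = √(s₁²/n₁ + s₂²/n₂) = √(4.7001 + 7.9609) = 3.5582
df (Welch-Satterthwaite) = (s₁²/n₁ + s₂²/n₂)² / [(s₁²/n₁)²/(n₁-1) + (s₂²/n₂)²/(n₂-1)] ≈ 44.85
t = (x̄₁ - x̄₂) / SE = (52.80 - 60.92) / 3.5582 = -8.12 / 3.5582 = -2.282
p-value = 0.0273

Since p-value < α = 0.05, we reject H₀.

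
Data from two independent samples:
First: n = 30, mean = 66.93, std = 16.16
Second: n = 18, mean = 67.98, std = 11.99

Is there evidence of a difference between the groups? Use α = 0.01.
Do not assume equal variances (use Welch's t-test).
Welch's two-sample t-test:
H₀: μ₁ = μ₂
H₁: μ₁ ≠ μ₂
s₁²/n₁ = 16.16²/30 = 8.7049,  s₂²/n₂ = 11.99²/18 = 7.9867
SE = √(s₁²/n₁ + s₂²/n₂) = √(8.7049 + 7.9867) = 4.0855
df (Welch-Satterthwaite) = (s₁²/n₁ + s₂²/n₂)² / [(s₁²/n₁)²/(n₁-1) + (s₂²/n₂)²/(n₂-1)] ≈ 43.77
t = (x̄₁ - x̄₂) / SE = (66.93 - 67.98) / 4.0855 = -1.05 / 4.0855 = -0.257
p-value = 0.7984

Since p-value > α = 0.01, we fail to reject H₀.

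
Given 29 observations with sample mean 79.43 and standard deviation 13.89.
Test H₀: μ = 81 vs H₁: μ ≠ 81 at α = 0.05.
One-sample t-test:
H₀: μ = 81
H₁: μ ≠ 81
df = n - 1 = 28
t = (x̄ - μ₀) / (s/√n) = (79.43 - 81) / (13.89/√29) = -0.609
p-value = 0.5476

Since p-value > α = 0.05, we fail to reject H₀.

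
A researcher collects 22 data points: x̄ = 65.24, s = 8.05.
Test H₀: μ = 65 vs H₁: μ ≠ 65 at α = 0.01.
One-sample t-test:
H₀: μ = 65
H₁: μ ≠ 65
df = n - 1 = 21
t = (x̄ - μ₀) / (s/√n) = (65.24 - 65) / (8.05/√22) = 0.140
p-value = 0.8901

Since p-value > α = 0.01, we fail to reject H₀.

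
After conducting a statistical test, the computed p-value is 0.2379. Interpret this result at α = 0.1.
Since p = 0.2379 > α = 0.1, fail to reject H₀.
There is insufficient evidence to reject the null hypothesis; the result is not statistically significant at the 0.1 level.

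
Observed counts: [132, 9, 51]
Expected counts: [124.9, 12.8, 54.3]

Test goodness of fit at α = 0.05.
Chi-square goodness of fit test:
H₀: observed counts match expected distribution
H₁: observed counts differ from expected distribution
df = k - 1 = 2
χ² = Σ(O - E)²/E
   = (132 - 124.9)²/124.9 + (9 - 12.8)²/12.8 + (51 - 54.3)²/54.3
   = 0.404 + 1.128 + 0.201
   = 1.73
p-value = 0.4206

Since p-value > α = 0.05, we fail to reject H₀.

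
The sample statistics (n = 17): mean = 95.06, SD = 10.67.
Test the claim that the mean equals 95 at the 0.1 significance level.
One-sample t-test:
H₀: μ = 95
H₁: μ ≠ 95
df = n - 1 = 16
t = (x̄ - μ₀) / (s/√n) = (95.06 - 95) / (10.67/√17) = 0.023
p-value = 0.9818

Since p-value > α = 0.1, we fail to reject H₀.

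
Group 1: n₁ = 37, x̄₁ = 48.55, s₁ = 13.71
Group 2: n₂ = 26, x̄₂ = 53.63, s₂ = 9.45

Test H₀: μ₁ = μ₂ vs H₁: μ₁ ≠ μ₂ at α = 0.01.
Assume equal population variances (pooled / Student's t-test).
Student's two-sample t-test (equal variances):
H₀: μ₁ = μ₂
H₁: μ₁ ≠ μ₂
df = n₁ + n₂ - 2 = 61
Pooled variance s_p² = [(n₁-1)s₁² + (n₂-1)s₂²] / (n₁ + n₂ - 2) = [(36)(13.71²) + (25)(9.45²)] / 61 = 147.5290
SE = √(s_p²(1/n₁ + 1/n₂)) = √(147.5290 × (1/37 + 1/26)) = 3.1083
t = (x̄₁ - x̄₂) / SE = (48.55 - 53.63) / 3.1083 = -5.08 / 3.1083 = -1.634
p-value = 0.1073

Since p-value > α = 0.01, we fail to reject H₀.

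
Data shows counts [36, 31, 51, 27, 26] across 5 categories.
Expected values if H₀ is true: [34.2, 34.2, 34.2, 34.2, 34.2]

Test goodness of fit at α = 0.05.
Chi-square goodness of fit test:
H₀: observed counts match expected distribution
H₁: observed counts differ from expected distribution
df = k - 1 = 4
χ² = Σ(O - E)²/E
   = (36 - 34.2)²/34.2 + (31 - 34.2)²/34.2 + (51 - 34.2)²/34.2 + (27 - 34.2)²/34.2 + (26 - 34.2)²/34.2
   = 0.095 + 0.299 + 8.253 + 1.516 + 1.966
   = 12.13
p-value = 0.0164

Since p-value < α = 0.05, we reject H₀.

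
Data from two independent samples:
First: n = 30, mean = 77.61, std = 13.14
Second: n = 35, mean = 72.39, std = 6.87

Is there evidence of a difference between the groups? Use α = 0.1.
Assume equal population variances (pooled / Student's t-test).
Student's two-sample t-test (equal variances):
H₀: μ₁ = μ₂
H₁: μ₁ ≠ μ₂
df = n₁ + n₂ - 2 = 63
Pooled variance s_p² = [(n₁-1)s₁² + (n₂-1)s₂²] / (n₁ + n₂ - 2) = [(29)(13.14²) + (34)(6.87²)] / 63 = 104.9496
SE = √(s_p²(1/n₁ + 1/n₂)) = √(104.9496 × (1/30 + 1/35)) = 2.5489
t = (x̄₁ - x̄₂) / SE = (77.61 - 72.39) / 2.5489 = 5.22 / 2.5489 = 2.048
p-value = 0.0447

Since p-value < α = 0.1, we reject H₀.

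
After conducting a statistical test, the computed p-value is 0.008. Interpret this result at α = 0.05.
Since p = 0.008 < α = 0.05, reject H₀.
There is sufficient evidence to reject the null hypothesis; the result is statistically significant at the 0.05 level.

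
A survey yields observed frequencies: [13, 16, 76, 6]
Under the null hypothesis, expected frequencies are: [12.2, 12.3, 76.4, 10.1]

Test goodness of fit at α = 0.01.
Chi-square goodness of fit test:
H₀: observed counts match expected distribution
H₁: observed counts differ from expected distribution
df = k - 1 = 3
χ² = Σ(O - E)²/E
   = (13 - 12.2)²/12.2 + (16 - 12.3)²/12.3 + (76 - 76.4)²/76.4 + (6 - 10.1)²/10.1
   = 0.052 + 1.113 + 0.002 + 1.664
   = 2.83
p-value = 0.4183

Since p-value > α = 0.01, we fail to reject H₀.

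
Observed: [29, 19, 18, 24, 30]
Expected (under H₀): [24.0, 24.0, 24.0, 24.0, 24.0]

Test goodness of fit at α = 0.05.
Chi-square goodness of fit test:
H₀: observed counts match expected distribution
H₁: observed counts differ from expected distribution
df = k - 1 = 4
χ² = Σ(O - E)²/E
   = (29 - 24.0)²/24.0 + (19 - 24.0)²/24.0 + (18 - 24.0)²/24.0 + (24 - 24.0)²/24.0 + (30 - 24.0)²/24.0
   = 1.042 + 1.042 + 1.500 + 0.000 + 1.500
   = 5.08
p-value = 0.2789

Since p-value > α = 0.05, we fail to reject H₀.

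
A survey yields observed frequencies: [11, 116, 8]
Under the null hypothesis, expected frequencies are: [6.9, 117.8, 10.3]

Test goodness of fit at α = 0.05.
Chi-square goodness of fit test:
H₀: observed counts match expected distribution
H₁: observed counts differ from expected distribution
df = k - 1 = 2
χ² = Σ(O - E)²/E
   = (11 - 6.9)²/6.9 + (116 - 117.8)²/117.8 + (8 - 10.3)²/10.3
   = 2.436 + 0.028 + 0.514
   = 2.98
p-value = 0.2257

Since p-value > α = 0.05, we fail to reject H₀.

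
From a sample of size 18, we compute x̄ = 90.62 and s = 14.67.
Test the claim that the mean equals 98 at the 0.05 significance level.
One-sample t-test:
H₀: μ = 98
H₁: μ ≠ 98
df = n - 1 = 17
t = (x̄ - μ₀) / (s/√n) = (90.62 - 98) / (14.67/√18) = -2.134
p-value = 0.0477

Since p-value < α = 0.05, we reject H₀.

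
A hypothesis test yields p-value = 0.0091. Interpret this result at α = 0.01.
Since p = 0.0091 < α = 0.01, reject H₀.
There is sufficient evidence to reject the null hypothesis; the result is statistically significant at the 0.01 level.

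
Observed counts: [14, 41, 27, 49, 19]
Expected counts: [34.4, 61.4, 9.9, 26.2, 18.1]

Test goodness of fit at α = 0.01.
Chi-square goodness of fit test:
H₀: observed counts match expected distribution
H₁: observed counts differ from expected distribution
df = k - 1 = 4
χ² = Σ(O - E)²/E
   = (14 - 34.4)²/34.4 + (41 - 61.4)²/61.4 + (27 - 9.9)²/9.9 + (49 - 26.2)²/26.2 + (19 - 18.1)²/18.1
   = 12.098 + 6.778 + 29.536 + 19.841 + 0.045
   = 68.30
p-value < 0.0001

Since p-value < α = 0.01, we reject H₀.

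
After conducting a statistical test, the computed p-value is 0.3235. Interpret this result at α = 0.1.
Since p = 0.3235 > α = 0.1, fail to reject H₀.
There is insufficient evidence to reject the null hypothesis; the result is not statistically significant at the 0.1 level.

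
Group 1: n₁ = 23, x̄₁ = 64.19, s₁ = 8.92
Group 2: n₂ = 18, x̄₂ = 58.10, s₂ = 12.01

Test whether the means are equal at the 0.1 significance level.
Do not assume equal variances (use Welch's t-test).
Welch's two-sample t-test:
H₀: μ₁ = μ₂
H₁: μ₁ ≠ μ₂
s₁²/n₁ = 8.92²/23 = 3.4594,  s₂²/n₂ = 12.01²/18 = 8.0133
SE = √(s₁²/n₁ + s₂²/n₂) = √(3.4594 + 8.0133) = 3.3871
df (Welch-Satterthwaite) = (s₁²/n₁ + s₂²/n₂)² / [(s₁²/n₁)²/(n₁-1) + (s₂²/n₂)²/(n₂-1)] ≈ 30.46
t = (x̄₁ - x̄₂) / SE = (64.19 - 58.10) / 3.3871 = 6.09 / 3.3871 = 1.798
p-value = 0.0821

Since p-value < α = 0.1, we reject H₀.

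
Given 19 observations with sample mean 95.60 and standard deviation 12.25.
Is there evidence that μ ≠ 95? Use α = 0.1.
One-sample t-test:
H₀: μ = 95
H₁: μ ≠ 95
df = n - 1 = 18
t = (x̄ - μ₀) / (s/√n) = (95.60 - 95) / (12.25/√19) = 0.213
p-value = 0.8333

Since p-value > α = 0.1, we fail to reject H₀.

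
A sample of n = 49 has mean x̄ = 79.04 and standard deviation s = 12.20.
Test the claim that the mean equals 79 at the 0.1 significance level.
One-sample t-test:
H₀: μ = 79
H₁: μ ≠ 79
df = n - 1 = 48
t = (x̄ - μ₀) / (s/√n) = (79.04 - 79) / (12.20/√49) = 0.023
p-value = 0.9818

Since p-value > α = 0.1, we fail to reject H₀.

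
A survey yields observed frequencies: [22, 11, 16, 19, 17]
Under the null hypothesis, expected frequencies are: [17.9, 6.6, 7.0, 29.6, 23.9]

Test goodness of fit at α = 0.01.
Chi-square goodness of fit test:
H₀: observed counts match expected distribution
H₁: observed counts differ from expected distribution
df = k - 1 = 4
χ² = Σ(O - E)²/E
   = (22 - 17.9)²/17.9 + (11 - 6.6)²/6.6 + (16 - 7.0)²/7.0 + (19 - 29.6)²/29.6 + (17 - 23.9)²/23.9
   = 0.939 + 2.933 + 11.571 + 3.796 + 1.992
   = 21.23
p-value = 0.0003

Since p-value < α = 0.01, we reject H₀.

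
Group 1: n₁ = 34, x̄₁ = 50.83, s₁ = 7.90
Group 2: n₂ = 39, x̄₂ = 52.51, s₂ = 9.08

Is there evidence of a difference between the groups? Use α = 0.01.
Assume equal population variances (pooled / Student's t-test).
Student's two-sample t-test (equal variances):
H₀: μ₁ = μ₂
H₁: μ₁ ≠ μ₂
df = n₁ + n₂ - 2 = 71
Pooled variance s_p² = [(n₁-1)s₁² + (n₂-1)s₂²] / (n₁ + n₂ - 2) = [(33)(7.90²) + (38)(9.08²)] / 71 = 73.1337
SE = √(s_p²(1/n₁ + 1/n₂)) = √(73.1337 × (1/34 + 1/39)) = 2.0065
t = (x̄₁ - x̄₂) / SE = (50.83 - 52.51) / 2.0065 = -1.68 / 2.0065 = -0.837
p-value = 0.4053

Since p-value > α = 0.01, we fail to reject H₀.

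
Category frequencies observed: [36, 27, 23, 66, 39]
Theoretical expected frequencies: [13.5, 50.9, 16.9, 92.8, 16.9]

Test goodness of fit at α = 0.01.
Chi-square goodness of fit test:
H₀: observed counts match expected distribution
H₁: observed counts differ from expected distribution
df = k - 1 = 4
χ² = Σ(O - E)²/E
   = (36 - 13.5)²/13.5 + (27 - 50.9)²/50.9 + (23 - 16.9)²/16.9 + (66 - 92.8)²/92.8 + (39 - 16.9)²/16.9
   = 37.500 + 11.222 + 2.202 + 7.740 + 28.900
   = 87.56
p-value < 0.0001

Since p-value < α = 0.01, we reject H₀.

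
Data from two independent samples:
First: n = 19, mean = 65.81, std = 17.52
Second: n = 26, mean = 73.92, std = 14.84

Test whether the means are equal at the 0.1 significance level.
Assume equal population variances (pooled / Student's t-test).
Student's two-sample t-test (equal variances):
H₀: μ₁ = μ₂
H₁: μ₁ ≠ μ₂
df = n₁ + n₂ - 2 = 43
Pooled variance s_p² = [(n₁-1)s₁² + (n₂-1)s₂²] / (n₁ + n₂ - 2) = [(18)(17.52²) + (25)(14.84²)] / 43 = 256.5290
SE = √(s_p²(1/n₁ + 1/n₂)) = √(256.5290 × (1/19 + 1/26)) = 4.8340
t = (x̄₁ - x̄₂) / SE = (65.81 - 73.92) / 4.8340 = -8.11 / 4.8340 = -1.678
p-value = 0.1007

Since p-value > α = 0.1, we fail to reject H₀.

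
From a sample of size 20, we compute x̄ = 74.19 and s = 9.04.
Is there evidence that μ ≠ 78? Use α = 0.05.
One-sample t-test:
H₀: μ = 78
H₁: μ ≠ 78
df = n - 1 = 19
t = (x̄ - μ₀) / (s/√n) = (74.19 - 78) / (9.04/√20) = -1.885
p-value = 0.0748

Since p-value > α = 0.05, we fail to reject H₀.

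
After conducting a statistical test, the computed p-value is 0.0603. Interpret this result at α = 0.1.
Since p = 0.0603 < α = 0.1, reject H₀.
There is sufficient evidence to reject the null hypothesis; the result is statistically significant at the 0.1 level.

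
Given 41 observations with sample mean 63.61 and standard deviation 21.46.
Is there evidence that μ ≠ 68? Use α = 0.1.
One-sample t-test:
H₀: μ = 68
H₁: μ ≠ 68
df = n - 1 = 40
t = (x̄ - μ₀) / (s/√n) = (63.61 - 68) / (21.46/√41) = -1.310
p-value = 0.1977

Since p-value > α = 0.1, we fail to reject H₀.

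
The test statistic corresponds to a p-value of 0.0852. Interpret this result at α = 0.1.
Since p = 0.0852 < α = 0.1, reject H₀.
There is sufficient evidence to reject the null hypothesis; the result is statistically significant at the 0.1 level.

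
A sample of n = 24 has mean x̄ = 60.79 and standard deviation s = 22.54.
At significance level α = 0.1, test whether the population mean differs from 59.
One-sample t-test:
H₀: μ = 59
H₁: μ ≠ 59
df = n - 1 = 23
t = (x̄ - μ₀) / (s/√n) = (60.79 - 59) / (22.54/√24) = 0.389
p-value = 0.7008

Since p-value > α = 0.1, we fail to reject H₀.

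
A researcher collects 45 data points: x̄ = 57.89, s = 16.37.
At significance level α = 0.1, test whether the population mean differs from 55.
One-sample t-test:
H₀: μ = 55
H₁: μ ≠ 55
df = n - 1 = 44
t = (x̄ - μ₀) / (s/√n) = (57.89 - 55) / (16.37/√45) = 1.184
p-value = 0.2427

Since p-value > α = 0.1, we fail to reject H₀.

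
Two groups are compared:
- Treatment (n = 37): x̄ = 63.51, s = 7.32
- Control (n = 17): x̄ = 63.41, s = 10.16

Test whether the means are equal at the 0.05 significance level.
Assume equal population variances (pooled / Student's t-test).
Student's two-sample t-test (equal variances):
H₀: μ₁ = μ₂
H₁: μ₁ ≠ μ₂
df = n₁ + n₂ - 2 = 52
Pooled variance s_p² = [(n₁-1)s₁² + (n₂-1)s₂²] / (n₁ + n₂ - 2) = [(36)(7.32²) + (16)(10.16²)] / 52 = 68.8572
SE = √(s_p²(1/n₁ + 1/n₂)) = √(68.8572 × (1/37 + 1/17)) = 2.4313
t = (x̄₁ - x̄₂) / SE = (63.51 - 63.41) / 2.4313 = 0.10 / 2.4313 = 0.041
p-value = 0.9674

Since p-value > α = 0.05, we fail to reject H₀.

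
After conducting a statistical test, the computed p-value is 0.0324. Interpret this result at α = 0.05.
Since p = 0.0324 < α = 0.05, reject H₀.
There is sufficient evidence to reject the null hypothesis; the result is statistically significant at the 0.05 level.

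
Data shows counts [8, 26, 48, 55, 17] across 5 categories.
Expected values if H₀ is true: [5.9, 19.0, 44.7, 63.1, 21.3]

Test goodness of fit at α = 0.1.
Chi-square goodness of fit test:
H₀: observed counts match expected distribution
H₁: observed counts differ from expected distribution
df = k - 1 = 4
χ² = Σ(O - E)²/E
   = (8 - 5.9)²/5.9 + (26 - 19.0)²/19.0 + (48 - 44.7)²/44.7 + (55 - 63.1)²/63.1 + (17 - 21.3)²/21.3
   = 0.747 + 2.579 + 0.244 + 1.040 + 0.868
   = 5.48
p-value = 0.2417

Since p-value > α = 0.1, we fail to reject H₀.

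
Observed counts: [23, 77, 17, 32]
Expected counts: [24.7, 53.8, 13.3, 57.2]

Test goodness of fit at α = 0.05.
Chi-square goodness of fit test:
H₀: observed counts match expected distribution
H₁: observed counts differ from expected distribution
df = k - 1 = 3
χ² = Σ(O - E)²/E
   = (23 - 24.7)²/24.7 + (77 - 53.8)²/53.8 + (17 - 13.3)²/13.3 + (32 - 57.2)²/57.2
   = 0.117 + 10.004 + 1.029 + 11.102
   = 22.25
p-value = 0.0001

Since p-value < α = 0.05, we reject H₀.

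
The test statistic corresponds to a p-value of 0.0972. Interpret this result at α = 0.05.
Since p = 0.0972 > α = 0.05, fail to reject H₀.
There is insufficient evidence to reject the null hypothesis; the result is not statistically significant at the 0.05 level.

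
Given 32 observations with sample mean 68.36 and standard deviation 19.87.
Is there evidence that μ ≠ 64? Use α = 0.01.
One-sample t-test:
H₀: μ = 64
H₁: μ ≠ 64
df = n - 1 = 31
t = (x̄ - μ₀) / (s/√n) = (68.36 - 64) / (19.87/√32) = 1.241
p-value = 0.2238

Since p-value > α = 0.01, we fail to reject H₀.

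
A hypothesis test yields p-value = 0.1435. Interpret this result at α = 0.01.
Since p = 0.1435 > α = 0.01, fail to reject H₀.
There is insufficient evidence to reject the null hypothesis; the result is not statistically significant at the 0.01 level.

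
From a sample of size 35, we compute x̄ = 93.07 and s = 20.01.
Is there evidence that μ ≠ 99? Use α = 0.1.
One-sample t-test:
H₀: μ = 99
H₁: μ ≠ 99
df = n - 1 = 34
t = (x̄ - μ₀) / (s/√n) = (93.07 - 99) / (20.01/√35) = -1.753
p-value = 0.0886

Since p-value < α = 0.1, we reject H₀.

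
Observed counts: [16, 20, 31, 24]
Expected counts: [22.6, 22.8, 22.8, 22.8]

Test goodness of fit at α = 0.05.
Chi-square goodness of fit test:
H₀: observed counts match expected distribution
H₁: observed counts differ from expected distribution
df = k - 1 = 3
χ² = Σ(O - E)²/E
   = (16 - 22.6)²/22.6 + (20 - 22.8)²/22.8 + (31 - 22.8)²/22.8 + (24 - 22.8)²/22.8
   = 1.927 + 0.344 + 2.949 + 0.063
   = 5.28
p-value = 0.1522

Since p-value > α = 0.05, we fail to reject H₀.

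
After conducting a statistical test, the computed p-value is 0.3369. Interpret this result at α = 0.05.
Since p = 0.3369 > α = 0.05, fail to reject H₀.
There is insufficient evidence to reject the null hypothesis; the result is not statistically significant at the 0.05 level.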